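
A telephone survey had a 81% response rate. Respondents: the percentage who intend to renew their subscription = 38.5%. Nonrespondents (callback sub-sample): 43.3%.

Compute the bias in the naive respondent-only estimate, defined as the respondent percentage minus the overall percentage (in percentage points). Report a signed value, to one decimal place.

-0.9 percentage points

Nonresponse fraction = 1 − 0.81 = 0.19.
Bias = (nonresponse fraction) × (respondent percentage − nonrespondent percentage)
     = 0.19 × (38.5 − 43.3) = 0.19 × -4.8 = -0.912.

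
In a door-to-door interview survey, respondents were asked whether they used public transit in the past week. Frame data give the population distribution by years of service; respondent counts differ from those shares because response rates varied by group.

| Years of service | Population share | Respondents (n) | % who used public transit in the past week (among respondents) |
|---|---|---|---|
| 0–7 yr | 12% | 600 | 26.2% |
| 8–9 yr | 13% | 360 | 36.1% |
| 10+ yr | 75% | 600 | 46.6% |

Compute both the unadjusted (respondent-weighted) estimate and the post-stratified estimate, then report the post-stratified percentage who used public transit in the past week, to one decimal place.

42.8%

Unadjusted (pooled respondent) estimate weights by respondent counts:
  (600/1560)×26.2 + (360/1560)×36.1 + (600/1560)×46.6 = 36.3308%
Reweighting by population years of service shares:
  0.12×26.2 + 0.13×36.1 + 0.75×46.6 = 42.787%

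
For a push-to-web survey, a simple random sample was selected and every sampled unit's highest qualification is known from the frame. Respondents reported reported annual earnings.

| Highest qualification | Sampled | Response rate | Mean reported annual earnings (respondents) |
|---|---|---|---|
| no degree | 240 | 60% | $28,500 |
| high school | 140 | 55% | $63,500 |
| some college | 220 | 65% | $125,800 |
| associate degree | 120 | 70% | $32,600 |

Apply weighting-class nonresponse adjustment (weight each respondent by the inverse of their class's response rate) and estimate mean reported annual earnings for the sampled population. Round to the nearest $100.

$65,700

Inverse-response-rate weighting restores each class to its sampled count, so class totals weight by n_sampled:
  no degree: 240 × 28,500 = 6,840,000
  high school: 140 × 63,500 = 8,890,000
  some college: 220 × 125,800 = 27,676,000
  associate degree: 120 × 32,600 = 3,912,000
Adjusted estimate = 47,318,000 / 720 = 65719.4 → $65,700.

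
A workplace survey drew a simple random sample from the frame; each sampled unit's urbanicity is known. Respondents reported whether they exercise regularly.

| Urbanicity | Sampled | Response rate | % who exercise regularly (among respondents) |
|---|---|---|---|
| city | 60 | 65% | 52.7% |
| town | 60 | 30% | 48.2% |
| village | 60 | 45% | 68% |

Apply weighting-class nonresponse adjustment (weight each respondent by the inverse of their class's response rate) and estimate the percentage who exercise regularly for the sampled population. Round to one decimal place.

Weighting each respondent by the inverse class response rate inflates each class back to its sampled size, so the class weight is n_sampled:
  city: 60 × 52.7 = 3162
  town: 60 × 48.2 = 2892
  village: 60 × 68 = 4080
Adjusted estimate = 10,134 / 180 = 56.3 → 56.3%.

56.3%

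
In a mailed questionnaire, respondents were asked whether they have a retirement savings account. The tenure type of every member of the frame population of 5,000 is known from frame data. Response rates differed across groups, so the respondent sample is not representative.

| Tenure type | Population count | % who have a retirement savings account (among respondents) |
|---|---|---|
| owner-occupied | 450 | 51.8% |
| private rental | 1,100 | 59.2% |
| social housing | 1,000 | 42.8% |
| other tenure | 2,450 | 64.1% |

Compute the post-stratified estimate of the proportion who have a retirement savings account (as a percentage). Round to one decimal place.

Reweight to the known tenure type distribution:
  owner-occupied: (450/5,000) × 51.8 = 4.662
  private rental: (1,100/5,000) × 59.2 = 13.024
  social housing: (1,000/5,000) × 42.8 = 8.56
  other tenure: (2,450/5,000) × 64.1 = 31.409
Post-stratified estimate = 57.655 → 57.7%.

57.7%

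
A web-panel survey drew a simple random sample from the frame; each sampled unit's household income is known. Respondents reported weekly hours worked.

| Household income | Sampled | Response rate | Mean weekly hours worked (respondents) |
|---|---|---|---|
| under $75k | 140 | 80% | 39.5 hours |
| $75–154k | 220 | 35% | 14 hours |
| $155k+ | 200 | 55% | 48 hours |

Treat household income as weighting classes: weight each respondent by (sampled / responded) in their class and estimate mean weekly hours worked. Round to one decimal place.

Each respondent's weight = sampled/responded in their class; summing within a class gives n_sampled, so:
  under $75k: 140 × 39.5 = 5530
  $75–154k: 220 × 14 = 3080
  $155k+: 200 × 48 = 9600
Adjusted estimate = 18,210 / 560 = 32.5179 → 32.5.

32.5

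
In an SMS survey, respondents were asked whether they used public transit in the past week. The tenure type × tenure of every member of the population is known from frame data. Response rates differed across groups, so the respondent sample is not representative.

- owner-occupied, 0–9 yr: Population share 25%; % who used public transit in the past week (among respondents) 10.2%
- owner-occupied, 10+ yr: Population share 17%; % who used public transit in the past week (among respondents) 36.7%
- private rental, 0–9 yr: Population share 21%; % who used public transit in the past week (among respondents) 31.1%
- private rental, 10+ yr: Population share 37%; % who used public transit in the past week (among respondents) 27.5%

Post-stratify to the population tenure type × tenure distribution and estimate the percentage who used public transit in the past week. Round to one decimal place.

25.5%

Each cell contributes population-share × respondent value:
  owner-occupied, 0–9 yr: 0.25 × 10.2 = 2.55
  owner-occupied, 10+ yr: 0.17 × 36.7 = 6.239
  private rental, 0–9 yr: 0.21 × 31.1 = 6.531
  private rental, 10+ yr: 0.37 × 27.5 = 10.175
Post-stratified estimate = 25.495 → 25.5%.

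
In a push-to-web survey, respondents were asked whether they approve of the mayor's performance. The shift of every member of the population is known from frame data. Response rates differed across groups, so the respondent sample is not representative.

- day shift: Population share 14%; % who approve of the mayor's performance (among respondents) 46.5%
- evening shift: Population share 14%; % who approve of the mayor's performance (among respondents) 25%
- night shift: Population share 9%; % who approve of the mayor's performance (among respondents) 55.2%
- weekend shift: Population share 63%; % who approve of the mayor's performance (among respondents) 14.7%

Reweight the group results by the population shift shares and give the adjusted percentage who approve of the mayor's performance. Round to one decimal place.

Each cell contributes population-share × respondent value:
  day shift: 0.14 × 46.5 = 6.51
  evening shift: 0.14 × 25 = 3.5
  night shift: 0.09 × 55.2 = 4.968
  weekend shift: 0.63 × 14.7 = 9.261
Post-stratified estimate = 24.239 → 24.2%.

24.2%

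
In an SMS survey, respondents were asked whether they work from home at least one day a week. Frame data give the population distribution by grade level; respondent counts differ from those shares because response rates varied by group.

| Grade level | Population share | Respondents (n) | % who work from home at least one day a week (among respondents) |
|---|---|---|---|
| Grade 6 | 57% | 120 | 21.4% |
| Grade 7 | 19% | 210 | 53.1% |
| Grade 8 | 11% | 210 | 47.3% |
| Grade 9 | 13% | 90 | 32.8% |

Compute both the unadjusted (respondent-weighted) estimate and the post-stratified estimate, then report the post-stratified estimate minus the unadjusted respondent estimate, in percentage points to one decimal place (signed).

-10.5 percentage points

Naive respondent-only estimate (weights = respondent counts):
  (120/630)×21.4 + (210/630)×53.1 + (210/630)×47.3 + (90/630)×32.8 = 42.2286%
Post-stratified estimate weights by population shares:
  0.57×21.4 + 0.19×53.1 + 0.11×47.3 + 0.13×32.8 = 31.754%
Difference = 31.754 − 42.2286 = -10.4746 pp.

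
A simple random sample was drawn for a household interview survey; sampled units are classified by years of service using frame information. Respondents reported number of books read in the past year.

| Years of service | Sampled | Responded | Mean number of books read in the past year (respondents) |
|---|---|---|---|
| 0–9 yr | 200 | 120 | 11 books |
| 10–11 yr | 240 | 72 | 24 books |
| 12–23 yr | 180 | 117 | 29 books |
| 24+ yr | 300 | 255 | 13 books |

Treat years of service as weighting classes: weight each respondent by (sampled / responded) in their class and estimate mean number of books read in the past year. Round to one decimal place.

Response rates by class: 0–9 yr 120/200 = 60%, 10–11 yr 72/240 = 30%, 12–23 yr 117/180 = 65%, 24+ yr 255/300 = 85%.
With weight = n_sampled/n_responded per class, the weighted class total is n_sampled:
  0–9 yr: 200 × 11 = 2200
  10–11 yr: 240 × 24 = 5760
  12–23 yr: 180 × 29 = 5220
  24+ yr: 300 × 13 = 3900
Adjusted estimate = 17,080 / 920 = 18.5652 → 18.6.

18.6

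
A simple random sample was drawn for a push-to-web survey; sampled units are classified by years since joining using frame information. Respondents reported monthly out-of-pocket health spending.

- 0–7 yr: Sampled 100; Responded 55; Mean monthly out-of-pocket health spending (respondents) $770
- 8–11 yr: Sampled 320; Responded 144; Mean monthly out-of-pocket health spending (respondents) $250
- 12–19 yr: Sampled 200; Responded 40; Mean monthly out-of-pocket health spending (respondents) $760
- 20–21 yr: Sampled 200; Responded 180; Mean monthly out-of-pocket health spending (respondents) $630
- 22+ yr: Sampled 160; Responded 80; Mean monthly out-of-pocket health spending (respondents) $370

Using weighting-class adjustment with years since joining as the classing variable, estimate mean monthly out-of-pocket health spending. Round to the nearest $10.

Class response rates: 0–7 yr 55/100 = 55%, 8–11 yr 144/320 = 45%, 12–19 yr 40/200 = 20%, 20–21 yr 180/200 = 90%, 22+ yr 80/160 = 50%.
Weighting each respondent by the inverse class response rate inflates each class back to its sampled size, so the class weight is n_sampled:
  0–7 yr: 100 × 770 = 77,000
  8–11 yr: 320 × 250 = 80,000
  12–19 yr: 200 × 760 = 152,000
  20–21 yr: 200 × 630 = 126,000
  22+ yr: 160 × 370 = 59,200
Adjusted estimate = 494,200 / 980 = 504.286 → $500.

$500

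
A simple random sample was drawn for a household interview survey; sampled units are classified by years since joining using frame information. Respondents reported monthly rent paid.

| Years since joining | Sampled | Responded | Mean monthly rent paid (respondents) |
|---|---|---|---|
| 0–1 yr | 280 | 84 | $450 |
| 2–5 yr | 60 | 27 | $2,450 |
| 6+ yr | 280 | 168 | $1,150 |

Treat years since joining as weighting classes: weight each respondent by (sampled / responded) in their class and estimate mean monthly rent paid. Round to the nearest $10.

$960

Response rates by class: 0–1 yr 84/280 = 30%, 2–5 yr 27/60 = 45%, 6+ yr 168/280 = 60%.
With weight = n_sampled/n_responded per class, the weighted class total is n_sampled:
  0–1 yr: 280 × 450 = 126,000
  2–5 yr: 60 × 2450 = 147,000
  6+ yr: 280 × 1150 = 322,000
Adjusted estimate = 595,000 / 620 = 959.677 → $960.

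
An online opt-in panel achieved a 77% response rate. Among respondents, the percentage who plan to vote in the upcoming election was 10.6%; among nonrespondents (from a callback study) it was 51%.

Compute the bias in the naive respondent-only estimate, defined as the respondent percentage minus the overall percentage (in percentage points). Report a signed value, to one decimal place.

-9.3 percentage points

Nonresponse fraction = 1 − 0.77 = 0.23.
Bias = (nonresponse fraction) × (respondent percentage − nonrespondent percentage)
     = 0.23 × (10.6 − 51) = 0.23 × -40.4 = -9.292.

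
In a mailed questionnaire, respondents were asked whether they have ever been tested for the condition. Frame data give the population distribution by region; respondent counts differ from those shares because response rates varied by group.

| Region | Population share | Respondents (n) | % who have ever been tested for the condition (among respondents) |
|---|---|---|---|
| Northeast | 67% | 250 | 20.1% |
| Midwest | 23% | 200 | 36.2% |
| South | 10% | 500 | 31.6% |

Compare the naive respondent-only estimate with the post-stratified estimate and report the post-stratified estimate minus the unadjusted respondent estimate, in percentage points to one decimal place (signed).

Naive respondent-only estimate (weights = respondent counts):
  (250/950)×20.1 + (200/950)×36.2 + (500/950)×31.6 = 29.5421%
Post-stratified estimate weights by population shares:
  0.67×20.1 + 0.23×36.2 + 0.1×31.6 = 24.953%
Difference = 24.953 − 29.5421 = -4.5891 pp.

-4.6 percentage points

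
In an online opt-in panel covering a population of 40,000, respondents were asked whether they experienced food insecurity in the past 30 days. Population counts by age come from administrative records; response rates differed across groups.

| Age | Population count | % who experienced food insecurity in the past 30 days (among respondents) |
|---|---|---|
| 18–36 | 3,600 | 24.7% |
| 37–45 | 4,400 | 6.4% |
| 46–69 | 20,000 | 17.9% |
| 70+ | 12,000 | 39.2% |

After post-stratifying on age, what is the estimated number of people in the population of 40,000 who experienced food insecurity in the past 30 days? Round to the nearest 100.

9,500

Each cell contributes its population count × the respondent rate:
  18–36: 3,600 × 24.7% = 889.2
  37–45: 4,400 × 6.4% = 281.6
  46–69: 20,000 × 17.9% = 3580
  70+: 12,000 × 39.2% = 4704
Estimated total = 9454.8 → 9,500.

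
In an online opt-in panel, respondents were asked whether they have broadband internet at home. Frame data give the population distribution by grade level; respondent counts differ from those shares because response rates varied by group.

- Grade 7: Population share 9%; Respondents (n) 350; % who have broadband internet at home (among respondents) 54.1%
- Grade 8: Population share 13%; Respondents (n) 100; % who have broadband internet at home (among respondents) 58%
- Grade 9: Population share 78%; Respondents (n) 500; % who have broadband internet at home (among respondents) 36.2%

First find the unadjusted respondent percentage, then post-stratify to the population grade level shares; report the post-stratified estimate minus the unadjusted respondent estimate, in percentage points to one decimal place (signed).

Unadjusted (pooled respondent) estimate weights by respondent counts:
  (350/950)×54.1 + (100/950)×58 + (500/950)×36.2 = 45.0895%
Post-stratified estimate weights by population shares:
  0.09×54.1 + 0.13×58 + 0.78×36.2 = 40.645%
Difference = 40.645 − 45.0895 = -4.4445 pp.

-4.4 percentage points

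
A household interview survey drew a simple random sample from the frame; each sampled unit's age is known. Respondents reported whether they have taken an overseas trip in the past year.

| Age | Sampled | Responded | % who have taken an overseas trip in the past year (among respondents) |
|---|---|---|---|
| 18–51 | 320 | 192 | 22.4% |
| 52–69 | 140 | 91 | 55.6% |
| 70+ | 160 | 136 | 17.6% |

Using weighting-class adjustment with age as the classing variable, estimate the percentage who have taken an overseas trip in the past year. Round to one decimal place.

Class response rates: 18–51 192/320 = 60%, 52–69 91/140 = 65%, 70+ 136/160 = 85%.
Inverse-response-rate weighting restores each class to its sampled count, so class totals weight by n_sampled:
  18–51: 320 × 22.4 = 7168
  52–69: 140 × 55.6 = 7784
  70+: 160 × 17.6 = 2816
Adjusted estimate = 17,768 / 620 = 28.6581 → 28.7%.

28.7%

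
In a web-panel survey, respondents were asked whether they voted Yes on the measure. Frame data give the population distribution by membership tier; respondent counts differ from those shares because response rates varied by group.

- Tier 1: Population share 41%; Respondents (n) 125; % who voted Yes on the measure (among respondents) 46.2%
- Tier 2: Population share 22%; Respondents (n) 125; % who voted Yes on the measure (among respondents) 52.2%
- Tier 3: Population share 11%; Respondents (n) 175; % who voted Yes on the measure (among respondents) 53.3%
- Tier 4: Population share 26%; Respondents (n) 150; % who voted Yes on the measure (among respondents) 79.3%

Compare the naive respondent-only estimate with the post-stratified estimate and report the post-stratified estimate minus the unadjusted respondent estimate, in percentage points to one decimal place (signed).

-1.4 percentage points

Without adjustment, the pooled respondent share is:
  (125/575)×46.2 + (125/575)×52.2 + (175/575)×53.3 + (150/575)×79.3 = 58.3%
Post-stratified estimate weights by population shares:
  0.41×46.2 + 0.22×52.2 + 0.11×53.3 + 0.26×79.3 = 56.907%
Difference = 56.907 − 58.3 = -1.393 pp.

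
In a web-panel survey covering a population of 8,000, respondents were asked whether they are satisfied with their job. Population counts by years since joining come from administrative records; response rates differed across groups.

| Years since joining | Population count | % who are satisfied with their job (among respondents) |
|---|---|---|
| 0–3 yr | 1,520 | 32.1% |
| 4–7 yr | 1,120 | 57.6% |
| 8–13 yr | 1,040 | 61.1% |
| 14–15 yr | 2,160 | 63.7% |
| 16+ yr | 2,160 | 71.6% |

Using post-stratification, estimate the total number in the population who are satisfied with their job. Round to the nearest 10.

Each cell contributes its population count × the respondent rate:
  0–3 yr: 1,520 × 32.1% = 487.92
  4–7 yr: 1,120 × 57.6% = 645.12
  8–13 yr: 1,040 × 61.1% = 635.44
  14–15 yr: 2,160 × 63.7% = 1375.92
  16+ yr: 2,160 × 71.6% = 1546.56
Estimated total = 4690.96 → 4,690.

4,690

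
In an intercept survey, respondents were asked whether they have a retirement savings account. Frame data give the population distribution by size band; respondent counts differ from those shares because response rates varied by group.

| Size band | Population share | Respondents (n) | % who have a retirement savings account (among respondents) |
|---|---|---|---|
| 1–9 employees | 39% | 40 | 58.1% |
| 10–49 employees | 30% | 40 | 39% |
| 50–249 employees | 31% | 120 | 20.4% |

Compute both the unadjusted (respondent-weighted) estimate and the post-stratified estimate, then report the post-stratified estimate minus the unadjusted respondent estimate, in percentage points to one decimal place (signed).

Naive respondent-only estimate (weights = respondent counts):
  (40/200)×58.1 + (40/200)×39 + (120/200)×20.4 = 31.66%
Reweighting by population size band shares:
  0.39×58.1 + 0.3×39 + 0.31×20.4 = 40.683%
Difference = 40.683 − 31.66 = 9.023 pp.

+9.0 percentage points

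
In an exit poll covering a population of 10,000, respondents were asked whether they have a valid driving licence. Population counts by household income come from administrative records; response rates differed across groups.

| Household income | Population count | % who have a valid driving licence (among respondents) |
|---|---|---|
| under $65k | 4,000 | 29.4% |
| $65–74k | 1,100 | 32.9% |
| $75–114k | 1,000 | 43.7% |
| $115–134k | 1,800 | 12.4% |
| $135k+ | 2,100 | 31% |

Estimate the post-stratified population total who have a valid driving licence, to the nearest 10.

2,850

Estimated count per cell = population count × respondent percentage:
  under $65k: 4,000 × 29.4% = 1176
  $65–74k: 1,100 × 32.9% = 361.9
  $75–114k: 1,000 × 43.7% = 437
  $115–134k: 1,800 × 12.4% = 223.2
  $135k+: 2,100 × 31% = 651
Estimated total = 2849.1 → 2,850.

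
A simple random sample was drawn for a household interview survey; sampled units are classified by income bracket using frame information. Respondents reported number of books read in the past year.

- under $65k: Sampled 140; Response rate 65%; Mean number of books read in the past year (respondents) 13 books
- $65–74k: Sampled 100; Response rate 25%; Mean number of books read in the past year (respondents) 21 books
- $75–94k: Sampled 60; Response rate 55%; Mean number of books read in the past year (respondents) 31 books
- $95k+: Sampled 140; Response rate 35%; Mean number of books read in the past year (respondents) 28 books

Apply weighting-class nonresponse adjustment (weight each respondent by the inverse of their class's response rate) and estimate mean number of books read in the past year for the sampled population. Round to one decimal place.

22.0

With weight = n_sampled/n_responded per class, the weighted class total is n_sampled:
  under $65k: 140 × 13 = 1820
  $65–74k: 100 × 21 = 2100
  $75–94k: 60 × 31 = 1860
  $95k+: 140 × 28 = 3920
Adjusted estimate = 9700 / 440 = 22.0455 → 22.0.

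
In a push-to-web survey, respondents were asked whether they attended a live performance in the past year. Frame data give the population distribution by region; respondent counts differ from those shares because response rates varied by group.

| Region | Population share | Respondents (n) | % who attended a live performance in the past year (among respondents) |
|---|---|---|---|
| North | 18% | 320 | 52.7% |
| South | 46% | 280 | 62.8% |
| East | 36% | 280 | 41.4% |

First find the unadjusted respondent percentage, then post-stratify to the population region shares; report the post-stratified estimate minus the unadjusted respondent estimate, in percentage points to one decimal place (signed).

Without adjustment, the pooled respondent share is:
  (320/880)×52.7 + (280/880)×62.8 + (280/880)×41.4 = 52.3182%
Reweighting by population region shares:
  0.18×52.7 + 0.46×62.8 + 0.36×41.4 = 53.278%
Difference = 53.278 − 52.3182 = 0.9598 pp.

+1.0 percentage points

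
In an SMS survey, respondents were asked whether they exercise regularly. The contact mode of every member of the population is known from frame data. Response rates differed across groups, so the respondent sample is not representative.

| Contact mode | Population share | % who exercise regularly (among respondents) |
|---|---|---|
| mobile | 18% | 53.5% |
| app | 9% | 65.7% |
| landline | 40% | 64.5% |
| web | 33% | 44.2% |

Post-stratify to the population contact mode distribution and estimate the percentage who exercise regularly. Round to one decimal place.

Reweight to the known contact mode distribution:
  mobile: 0.18 × 53.5 = 9.63
  app: 0.09 × 65.7 = 5.913
  landline: 0.4 × 64.5 = 25.8
  web: 0.33 × 44.2 = 14.586
Post-stratified estimate = 55.929 → 55.9%.

55.9%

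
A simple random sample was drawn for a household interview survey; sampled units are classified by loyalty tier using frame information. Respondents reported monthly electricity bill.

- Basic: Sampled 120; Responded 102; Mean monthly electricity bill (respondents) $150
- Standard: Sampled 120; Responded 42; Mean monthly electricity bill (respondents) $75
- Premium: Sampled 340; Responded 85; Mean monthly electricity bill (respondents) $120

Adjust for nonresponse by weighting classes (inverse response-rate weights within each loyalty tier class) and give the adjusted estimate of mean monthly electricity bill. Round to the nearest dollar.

$117

Response rates by class: Basic 102/120 = 85%, Standard 42/120 = 35%, Premium 85/340 = 25%.
With weight = n_sampled/n_responded per class, the weighted class total is n_sampled:
  Basic: 120 × 150 = 18,000
  Standard: 120 × 75 = 9000
  Premium: 340 × 120 = 40,800
Adjusted estimate = 67,800 / 580 = 116.897 → $117.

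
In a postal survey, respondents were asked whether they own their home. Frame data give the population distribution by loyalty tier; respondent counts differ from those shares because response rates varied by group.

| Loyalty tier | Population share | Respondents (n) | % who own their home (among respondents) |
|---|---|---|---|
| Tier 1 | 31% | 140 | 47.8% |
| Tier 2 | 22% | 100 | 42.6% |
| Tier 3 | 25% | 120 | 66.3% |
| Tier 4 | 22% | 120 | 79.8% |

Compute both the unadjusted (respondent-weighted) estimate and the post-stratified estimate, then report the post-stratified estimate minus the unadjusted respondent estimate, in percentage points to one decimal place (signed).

Naive respondent-only estimate (weights = respondent counts):
  (140/480)×47.8 + (100/480)×42.6 + (120/480)×66.3 + (120/480)×79.8 = 59.3417%
Reweighting by population loyalty tier shares:
  0.31×47.8 + 0.22×42.6 + 0.25×66.3 + 0.22×79.8 = 58.321%
Difference = 58.321 − 59.3417 = -1.0207 pp.

-1.0 percentage points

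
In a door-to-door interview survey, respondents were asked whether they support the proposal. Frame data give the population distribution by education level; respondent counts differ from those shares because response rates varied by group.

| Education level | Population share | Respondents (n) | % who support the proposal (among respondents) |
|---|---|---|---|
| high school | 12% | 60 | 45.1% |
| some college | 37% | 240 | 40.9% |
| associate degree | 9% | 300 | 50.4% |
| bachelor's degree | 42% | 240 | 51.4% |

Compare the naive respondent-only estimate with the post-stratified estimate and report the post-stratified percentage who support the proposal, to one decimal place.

46.7%

Naive respondent-only estimate (weights = respondent counts):
  (60/840)×45.1 + (240/840)×40.9 + (300/840)×50.4 + (240/840)×51.4 = 47.5929%
Post-stratified estimate weights by population shares:
  0.12×45.1 + 0.37×40.9 + 0.09×50.4 + 0.42×51.4 = 46.669%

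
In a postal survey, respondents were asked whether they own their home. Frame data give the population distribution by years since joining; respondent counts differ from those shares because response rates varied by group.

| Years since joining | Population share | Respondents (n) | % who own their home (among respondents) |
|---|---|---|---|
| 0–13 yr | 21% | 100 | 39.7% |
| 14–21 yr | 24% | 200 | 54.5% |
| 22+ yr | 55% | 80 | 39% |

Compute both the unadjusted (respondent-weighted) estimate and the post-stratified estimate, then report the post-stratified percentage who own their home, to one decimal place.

42.9%

Naive respondent-only estimate (weights = respondent counts):
  (100/380)×39.7 + (200/380)×54.5 + (80/380)×39 = 47.3421%
Reweighting by population years since joining shares:
  0.21×39.7 + 0.24×54.5 + 0.55×39 = 42.867%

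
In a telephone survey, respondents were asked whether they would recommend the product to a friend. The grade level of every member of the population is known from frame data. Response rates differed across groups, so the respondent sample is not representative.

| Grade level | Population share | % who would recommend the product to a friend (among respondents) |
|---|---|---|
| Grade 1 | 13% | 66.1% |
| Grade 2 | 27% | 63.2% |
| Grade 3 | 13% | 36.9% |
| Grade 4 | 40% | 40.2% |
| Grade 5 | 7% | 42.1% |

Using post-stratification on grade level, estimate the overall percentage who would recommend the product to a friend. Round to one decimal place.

Reweight to the known grade level distribution:
  Grade 1: 0.13 × 66.1 = 8.593
  Grade 2: 0.27 × 63.2 = 17.064
  Grade 3: 0.13 × 36.9 = 4.797
  Grade 4: 0.4 × 40.2 = 16.08
  Grade 5: 0.07 × 42.1 = 2.947
Post-stratified estimate = 49.481 → 49.5%.

49.5%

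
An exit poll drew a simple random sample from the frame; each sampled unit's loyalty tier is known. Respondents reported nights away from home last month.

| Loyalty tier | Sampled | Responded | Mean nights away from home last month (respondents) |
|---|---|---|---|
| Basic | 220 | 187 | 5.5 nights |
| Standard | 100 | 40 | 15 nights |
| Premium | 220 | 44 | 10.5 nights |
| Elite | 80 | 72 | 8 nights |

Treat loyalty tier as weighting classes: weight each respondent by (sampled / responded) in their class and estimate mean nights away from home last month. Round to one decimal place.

9.1

Class response rates: Basic 187/220 = 85%, Standard 40/100 = 40%, Premium 44/220 = 20%, Elite 72/80 = 90%.
Each respondent's weight = sampled/responded in their class; summing within a class gives n_sampled, so:
  Basic: 220 × 5.5 = 1210
  Standard: 100 × 15 = 1500
  Premium: 220 × 10.5 = 2310
  Elite: 80 × 8 = 640
Adjusted estimate = 5660 / 620 = 9.12903 → 9.1.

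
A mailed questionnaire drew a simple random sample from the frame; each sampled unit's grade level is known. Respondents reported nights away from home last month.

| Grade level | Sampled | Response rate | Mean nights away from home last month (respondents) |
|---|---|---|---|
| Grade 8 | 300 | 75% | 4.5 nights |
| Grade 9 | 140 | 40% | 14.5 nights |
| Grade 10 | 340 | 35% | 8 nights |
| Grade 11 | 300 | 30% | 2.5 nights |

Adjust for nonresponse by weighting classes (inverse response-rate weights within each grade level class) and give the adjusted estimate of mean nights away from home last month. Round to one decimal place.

Inverse-response-rate weighting restores each class to its sampled count, so class totals weight by n_sampled:
  Grade 8: 300 × 4.5 = 1350
  Grade 9: 140 × 14.5 = 2030
  Grade 10: 340 × 8 = 2720
  Grade 11: 300 × 2.5 = 750
Adjusted estimate = 6850 / 1,080 = 6.34259 → 6.3.

6.3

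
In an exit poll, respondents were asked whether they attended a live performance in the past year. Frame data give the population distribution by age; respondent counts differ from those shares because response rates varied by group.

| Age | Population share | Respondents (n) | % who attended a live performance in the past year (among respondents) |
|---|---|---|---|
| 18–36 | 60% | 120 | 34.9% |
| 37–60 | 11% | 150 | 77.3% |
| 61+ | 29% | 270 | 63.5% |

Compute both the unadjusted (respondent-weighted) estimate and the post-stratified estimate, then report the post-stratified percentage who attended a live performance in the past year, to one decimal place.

47.9%

Naive respondent-only estimate (weights = respondent counts):
  (120/540)×34.9 + (150/540)×77.3 + (270/540)×63.5 = 60.9778%
Post-stratifying to population shares instead:
  0.6×34.9 + 0.11×77.3 + 0.29×63.5 = 47.858%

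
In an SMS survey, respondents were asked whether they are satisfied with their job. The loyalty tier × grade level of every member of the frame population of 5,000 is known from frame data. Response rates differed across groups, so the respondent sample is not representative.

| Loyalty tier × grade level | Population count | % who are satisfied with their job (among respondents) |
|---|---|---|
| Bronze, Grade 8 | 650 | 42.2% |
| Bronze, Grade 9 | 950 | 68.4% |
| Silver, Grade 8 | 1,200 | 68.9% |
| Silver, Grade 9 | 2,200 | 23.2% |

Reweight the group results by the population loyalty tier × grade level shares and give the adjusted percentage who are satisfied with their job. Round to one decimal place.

Post-stratification weights by population share, not respondent share:
  Bronze, Grade 8: (650/5,000) × 42.2 = 5.486
  Bronze, Grade 9: (950/5,000) × 68.4 = 12.996
  Silver, Grade 8: (1,200/5,000) × 68.9 = 16.536
  Silver, Grade 9: (2,200/5,000) × 23.2 = 10.208
Post-stratified estimate = 45.226 → 45.2%.

45.2%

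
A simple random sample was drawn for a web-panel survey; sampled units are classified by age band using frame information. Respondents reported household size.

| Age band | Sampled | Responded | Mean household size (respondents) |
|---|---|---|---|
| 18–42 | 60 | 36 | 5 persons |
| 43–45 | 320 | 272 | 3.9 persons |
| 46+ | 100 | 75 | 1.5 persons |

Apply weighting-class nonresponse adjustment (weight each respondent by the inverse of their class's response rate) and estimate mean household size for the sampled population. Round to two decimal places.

3.54

Response rates by class: 18–42 36/60 = 60%, 43–45 272/320 = 85%, 46+ 75/100 = 75%.
Inverse-response-rate weighting restores each class to its sampled count, so class totals weight by n_sampled:
  18–42: 60 × 5 = 300
  43–45: 320 × 3.9 = 1248
  46+: 100 × 1.5 = 150
Adjusted estimate = 1698 / 480 = 3.5375 → 3.54.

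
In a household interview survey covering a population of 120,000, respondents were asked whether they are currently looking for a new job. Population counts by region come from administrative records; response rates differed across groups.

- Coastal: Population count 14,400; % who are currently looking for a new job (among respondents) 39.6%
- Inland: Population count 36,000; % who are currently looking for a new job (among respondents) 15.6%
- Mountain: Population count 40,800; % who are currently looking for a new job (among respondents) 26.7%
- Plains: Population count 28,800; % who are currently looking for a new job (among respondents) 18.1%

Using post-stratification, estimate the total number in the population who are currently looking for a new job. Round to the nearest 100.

27,400

Apply each group's respondent rate to its population count:
  Coastal: 14,400 × 39.6% = 5702.4
  Inland: 36,000 × 15.6% = 5616
  Mountain: 40,800 × 26.7% = 10893.6
  Plains: 28,800 × 18.1% = 5212.8
Estimated total = 27424.8 → 27,400.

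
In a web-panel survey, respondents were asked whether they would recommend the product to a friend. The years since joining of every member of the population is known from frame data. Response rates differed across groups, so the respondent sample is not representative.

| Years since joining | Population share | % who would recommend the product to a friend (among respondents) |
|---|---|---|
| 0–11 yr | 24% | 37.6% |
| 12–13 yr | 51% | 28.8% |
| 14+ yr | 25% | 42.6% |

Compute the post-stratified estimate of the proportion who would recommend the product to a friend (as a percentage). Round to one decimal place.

34.4%

Weight each group's respondent value by its population share:
  0–11 yr: 0.24 × 37.6 = 9.024
  12–13 yr: 0.51 × 28.8 = 14.688
  14+ yr: 0.25 × 42.6 = 10.65
Post-stratified estimate = 34.362 → 34.4%.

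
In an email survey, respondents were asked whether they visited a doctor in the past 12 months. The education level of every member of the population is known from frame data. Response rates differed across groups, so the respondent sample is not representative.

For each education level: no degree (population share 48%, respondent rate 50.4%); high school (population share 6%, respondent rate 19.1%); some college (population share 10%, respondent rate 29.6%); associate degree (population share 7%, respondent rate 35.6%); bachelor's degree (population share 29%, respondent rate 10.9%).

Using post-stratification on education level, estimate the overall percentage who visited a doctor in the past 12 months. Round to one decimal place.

Post-stratification weights by population share, not respondent share:
  no degree: 0.48 × 50.4 = 24.192
  high school: 0.06 × 19.1 = 1.146
  some college: 0.1 × 29.6 = 2.96
  associate degree: 0.07 × 35.6 = 2.492
  bachelor's degree: 0.29 × 10.9 = 3.161
Post-stratified estimate = 33.951 → 34.0%.

34.0%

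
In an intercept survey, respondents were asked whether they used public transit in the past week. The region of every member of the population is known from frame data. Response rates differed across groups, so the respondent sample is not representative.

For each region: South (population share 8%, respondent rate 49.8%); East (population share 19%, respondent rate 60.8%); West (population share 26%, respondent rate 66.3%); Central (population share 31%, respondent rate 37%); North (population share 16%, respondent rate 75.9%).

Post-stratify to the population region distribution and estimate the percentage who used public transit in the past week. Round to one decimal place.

Each cell contributes population-share × respondent value:
  South: 0.08 × 49.8 = 3.984
  East: 0.19 × 60.8 = 11.552
  West: 0.26 × 66.3 = 17.238
  Central: 0.31 × 37 = 11.47
  North: 0.16 × 75.9 = 12.144
Post-stratified estimate = 56.388 → 56.4%.

56.4%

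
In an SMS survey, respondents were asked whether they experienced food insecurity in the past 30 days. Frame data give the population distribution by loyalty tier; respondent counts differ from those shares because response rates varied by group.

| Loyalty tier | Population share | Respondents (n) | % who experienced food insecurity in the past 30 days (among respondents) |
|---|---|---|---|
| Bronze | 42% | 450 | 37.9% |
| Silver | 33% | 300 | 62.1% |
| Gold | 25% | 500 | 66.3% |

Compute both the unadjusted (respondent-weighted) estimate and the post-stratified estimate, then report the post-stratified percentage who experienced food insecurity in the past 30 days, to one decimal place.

Unadjusted (pooled respondent) estimate weights by respondent counts:
  (450/1250)×37.9 + (300/1250)×62.1 + (500/1250)×66.3 = 55.068%
Post-stratifying to population shares instead:
  0.42×37.9 + 0.33×62.1 + 0.25×66.3 = 52.986%

53.0%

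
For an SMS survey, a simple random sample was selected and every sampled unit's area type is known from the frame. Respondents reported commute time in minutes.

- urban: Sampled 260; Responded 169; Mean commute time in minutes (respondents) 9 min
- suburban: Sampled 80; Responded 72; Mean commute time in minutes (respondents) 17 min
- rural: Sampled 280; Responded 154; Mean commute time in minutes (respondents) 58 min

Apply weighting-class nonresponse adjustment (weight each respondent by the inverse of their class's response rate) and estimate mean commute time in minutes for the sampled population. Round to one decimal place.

32.2

Response rates by class: urban 169/260 = 65%, suburban 72/80 = 90%, rural 154/280 = 55%.
Inverse-response-rate weighting restores each class to its sampled count, so class totals weight by n_sampled:
  urban: 260 × 9 = 2340
  suburban: 80 × 17 = 1360
  rural: 280 × 58 = 16,240
Adjusted estimate = 19,940 / 620 = 32.1613 → 32.2.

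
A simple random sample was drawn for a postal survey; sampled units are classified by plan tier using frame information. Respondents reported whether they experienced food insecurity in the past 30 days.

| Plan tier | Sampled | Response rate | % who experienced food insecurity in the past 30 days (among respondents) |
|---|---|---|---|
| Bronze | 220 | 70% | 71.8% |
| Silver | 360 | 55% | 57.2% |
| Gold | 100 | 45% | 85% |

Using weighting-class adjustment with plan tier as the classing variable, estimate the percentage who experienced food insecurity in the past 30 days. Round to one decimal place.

Weighting each respondent by the inverse class response rate inflates each class back to its sampled size, so the class weight is n_sampled:
  Bronze: 220 × 71.8 = 15,796
  Silver: 360 × 57.2 = 20,592
  Gold: 100 × 85 = 8500
Adjusted estimate = 44,888 / 680 = 66.0118 → 66.0%.

66.0%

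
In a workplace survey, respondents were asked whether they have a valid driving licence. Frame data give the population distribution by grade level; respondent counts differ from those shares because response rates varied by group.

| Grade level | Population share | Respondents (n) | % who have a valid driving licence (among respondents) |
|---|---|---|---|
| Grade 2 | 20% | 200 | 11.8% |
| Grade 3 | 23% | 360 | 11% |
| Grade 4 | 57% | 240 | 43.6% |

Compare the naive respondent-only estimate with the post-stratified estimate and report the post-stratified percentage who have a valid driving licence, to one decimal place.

29.7%

Unadjusted (pooled respondent) estimate weights by respondent counts:
  (200/800)×11.8 + (360/800)×11 + (240/800)×43.6 = 20.98%
Reweighting by population grade level shares:
  0.2×11.8 + 0.23×11 + 0.57×43.6 = 29.742%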